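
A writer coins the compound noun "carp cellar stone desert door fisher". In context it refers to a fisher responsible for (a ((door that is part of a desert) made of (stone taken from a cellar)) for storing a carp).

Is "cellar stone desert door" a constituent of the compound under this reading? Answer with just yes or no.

yes

The paraphrase groups the words so that "cellar stone desert door" is one unit: it corresponds to a single parenthesized sub-phrase.
The full structure is [[carp [[cellar stone] [desert door]]] fisher], in which [cellar stone desert door] is a constituent.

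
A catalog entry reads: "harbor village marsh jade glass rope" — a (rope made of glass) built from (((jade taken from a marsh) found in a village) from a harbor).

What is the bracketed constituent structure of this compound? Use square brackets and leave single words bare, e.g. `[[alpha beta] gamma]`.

At the top level: head "rope" (specifically "glass rope"); modifier "harbor village marsh jade".
"harbor village marsh jade" → head "jade" (specifically "village marsh jade"), modifier "harbor".
"village marsh jade" → head "jade" (specifically "marsh jade"), modifier "village".
"marsh jade" → head "jade", modifier "marsh".
"glass rope" → head "rope", modifier "glass".
So the structure is [[harbor [village [marsh jade]]] [glass rope]].

[[harbor [village [marsh jade]]] [glass rope]]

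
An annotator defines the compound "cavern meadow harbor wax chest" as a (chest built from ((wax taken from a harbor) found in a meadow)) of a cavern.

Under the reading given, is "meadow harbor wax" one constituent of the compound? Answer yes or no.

yes

The paraphrase groups the words so that "meadow harbor wax" is one unit: it corresponds to a single parenthesized sub-phrase.
The full structure is [cavern [[meadow [harbor wax]] chest]], in which [meadow harbor wax] is a constituent.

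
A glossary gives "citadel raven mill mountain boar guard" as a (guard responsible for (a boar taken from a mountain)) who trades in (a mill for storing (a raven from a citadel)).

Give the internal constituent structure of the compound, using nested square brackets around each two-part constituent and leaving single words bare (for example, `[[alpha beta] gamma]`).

[[[citadel raven] mill] [[mountain boar] guard]]

Overall it is a kind of guard (specifically "mountain boar guard"); the modifier is "citadel raven mill".
"citadel raven mill" → head "mill", modifier "citadel raven".
"citadel raven" → head "raven", modifier "citadel".
"mountain boar guard" → head "guard", modifier "mountain boar".
"mountain boar" → head "boar", modifier "mountain".
Putting it together: [[[citadel raven] mill] [[mountain boar] guard]].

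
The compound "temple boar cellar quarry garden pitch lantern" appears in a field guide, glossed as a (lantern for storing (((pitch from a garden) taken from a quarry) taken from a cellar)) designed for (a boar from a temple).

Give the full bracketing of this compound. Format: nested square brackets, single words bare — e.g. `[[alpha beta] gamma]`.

[[temple boar] [[cellar [quarry [garden pitch]]] lantern]]

Whole compound: head "lantern" (specifically "cellar quarry garden pitch lantern"), modifier "temple boar".
Inside "temple boar": head "boar", modifier "temple".
Inside "cellar quarry garden pitch lantern": head "lantern", modifier "cellar quarry garden pitch".
Inside "cellar quarry garden pitch": head "pitch" (specifically "quarry garden pitch"), modifier "cellar".
Inside "quarry garden pitch": head "pitch" (specifically "garden pitch"), modifier "quarry".
Inside "garden pitch": head "pitch", modifier "garden".
Putting it together: [[temple boar] [[cellar [quarry [garden pitch]]] lantern]].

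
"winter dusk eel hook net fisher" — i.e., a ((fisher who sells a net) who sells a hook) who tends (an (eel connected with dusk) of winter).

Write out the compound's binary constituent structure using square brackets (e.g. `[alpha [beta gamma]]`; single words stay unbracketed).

[[winter [dusk eel]] [hook [net fisher]]]

Whole compound: head "fisher" (specifically "hook net fisher"), modifier "winter dusk eel".
Inside "winter dusk eel": head "eel" (specifically "dusk eel"), modifier "winter".
Inside "dusk eel": head "eel", modifier "dusk".
Inside "hook net fisher": head "fisher" (specifically "net fisher"), modifier "hook".
Inside "net fisher": head "fisher", modifier "net".
So the structure is [[winter [dusk eel]] [hook [net fisher]]].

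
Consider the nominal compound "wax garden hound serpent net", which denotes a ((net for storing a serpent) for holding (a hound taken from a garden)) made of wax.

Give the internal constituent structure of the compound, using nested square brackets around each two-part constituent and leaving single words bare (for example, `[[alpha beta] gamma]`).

[wax [[garden hound] [serpent net]]]

Overall it is a kind of net (specifically "garden hound serpent net"); the modifier is "wax".
Within "garden hound serpent net", the head is "net" (specifically "serpent net") and the modifier is "garden hound".
Within "garden hound", the head is "hound" and the modifier is "garden".
Within "serpent net", the head is "net" and the modifier is "serpent".
So the structure is [wax [[garden hound] [serpent net]]].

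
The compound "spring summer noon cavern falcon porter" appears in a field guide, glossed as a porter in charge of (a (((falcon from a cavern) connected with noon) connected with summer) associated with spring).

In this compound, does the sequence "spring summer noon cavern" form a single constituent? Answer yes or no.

The top-level split is [spring summer noon cavern falcon] [porter]; the full structure is [[spring [summer [noon [cavern falcon]]]] porter].
"spring summer noon cavern" straddles a constituent boundary, so it is not a single unit.

no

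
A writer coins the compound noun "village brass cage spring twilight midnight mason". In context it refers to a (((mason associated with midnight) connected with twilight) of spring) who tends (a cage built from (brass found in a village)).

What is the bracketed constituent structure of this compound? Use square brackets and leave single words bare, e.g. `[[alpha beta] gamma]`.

Whole compound: head "mason" (specifically "spring twilight midnight mason"), modifier "village brass cage".
Inside "village brass cage": head "cage", modifier "village brass".
Inside "village brass": head "brass", modifier "village".
Inside "spring twilight midnight mason": head "mason" (specifically "twilight midnight mason"), modifier "spring".
Inside "twilight midnight mason": head "mason" (specifically "midnight mason"), modifier "twilight".
Inside "midnight mason": head "mason", modifier "midnight".
Putting it together: [[[village brass] cage] [spring [twilight [midnight mason]]]].

[[[village brass] cage] [spring [twilight [midnight mason]]]]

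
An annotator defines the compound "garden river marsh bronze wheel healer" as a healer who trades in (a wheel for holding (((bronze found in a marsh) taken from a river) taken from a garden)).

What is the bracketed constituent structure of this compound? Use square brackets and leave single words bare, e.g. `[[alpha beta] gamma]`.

The outermost head in the paraphrase is "healer", modified by "garden river marsh bronze wheel".
Within "garden river marsh bronze wheel", the head is "wheel" and the modifier is "garden river marsh bronze".
Within "garden river marsh bronze", the head is "bronze" (specifically "river marsh bronze") and the modifier is "garden".
Within "river marsh bronze", the head is "bronze" (specifically "marsh bronze") and the modifier is "river".
Within "marsh bronze", the head is "bronze" and the modifier is "marsh".
Putting it together: [[[garden [river [marsh bronze]]] wheel] healer].

[[[garden [river [marsh bronze]]] wheel] healer]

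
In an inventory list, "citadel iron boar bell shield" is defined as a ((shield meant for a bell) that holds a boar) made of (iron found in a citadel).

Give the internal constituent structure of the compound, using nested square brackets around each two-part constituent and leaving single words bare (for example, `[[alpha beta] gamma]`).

[[citadel iron] [boar [bell shield]]]

Whole compound: head "shield" (specifically "boar bell shield"), modifier "citadel iron".
"citadel iron" → head "iron", modifier "citadel".
"boar bell shield" → head "shield" (specifically "bell shield"), modifier "boar".
"bell shield" → head "shield", modifier "bell".
Putting it together: [[citadel iron] [boar [bell shield]]].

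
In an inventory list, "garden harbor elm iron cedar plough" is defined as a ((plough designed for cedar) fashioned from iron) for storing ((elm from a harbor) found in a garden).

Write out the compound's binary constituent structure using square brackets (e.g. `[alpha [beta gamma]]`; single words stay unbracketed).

[[garden [harbor elm]] [iron [cedar plough]]]

At the top level: head "plough" (specifically "iron cedar plough"); modifier "garden harbor elm".
"garden harbor elm" → head "elm" (specifically "harbor elm"), modifier "garden".
"harbor elm" → head "elm", modifier "harbor".
"iron cedar plough" → head "plough" (specifically "cedar plough"), modifier "iron".
"cedar plough" → head "plough", modifier "cedar".
So the structure is [[garden [harbor elm]] [iron [cedar plough]]].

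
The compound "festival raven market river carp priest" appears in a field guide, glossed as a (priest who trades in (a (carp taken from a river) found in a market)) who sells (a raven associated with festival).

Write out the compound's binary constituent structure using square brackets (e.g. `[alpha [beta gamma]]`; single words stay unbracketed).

[[festival raven] [[market [river carp]] priest]]

Whole compound: head "priest" (specifically "market river carp priest"), modifier "festival raven".
Within "festival raven", the head is "raven" and the modifier is "festival".
Within "market river carp priest", the head is "priest" and the modifier is "market river carp".
Within "market river carp", the head is "carp" (specifically "river carp") and the modifier is "market".
Within "river carp", the head is "carp" and the modifier is "river".
Putting it together: [[festival raven] [[market [river carp]] priest]].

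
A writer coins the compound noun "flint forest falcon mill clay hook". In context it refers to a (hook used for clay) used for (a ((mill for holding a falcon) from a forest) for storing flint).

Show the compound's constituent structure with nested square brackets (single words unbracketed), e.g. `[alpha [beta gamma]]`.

The outermost head in the paraphrase is "hook" (specifically "clay hook"), modified by "flint forest falcon mill".
Inside "flint forest falcon mill": head "mill" (specifically "forest falcon mill"), modifier "flint".
Inside "forest falcon mill": head "mill" (specifically "falcon mill"), modifier "forest".
Inside "falcon mill": head "mill", modifier "falcon".
Inside "clay hook": head "hook", modifier "clay".
Putting it together: [[flint [forest [falcon mill]]] [clay hook]].

[[flint [forest [falcon mill]]] [clay hook]]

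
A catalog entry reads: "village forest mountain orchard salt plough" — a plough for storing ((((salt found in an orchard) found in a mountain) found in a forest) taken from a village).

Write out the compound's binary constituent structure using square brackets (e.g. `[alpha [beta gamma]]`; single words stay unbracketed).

[[village [forest [mountain [orchard salt]]]] plough]

Overall it is a kind of plough; the modifier is "village forest mountain orchard salt".
Inside "village forest mountain orchard salt": head "salt" (specifically "forest mountain orchard salt"), modifier "village".
Inside "forest mountain orchard salt": head "salt" (specifically "mountain orchard salt"), modifier "forest".
Inside "mountain orchard salt": head "salt" (specifically "orchard salt"), modifier "mountain".
Inside "orchard salt": head "salt", modifier "orchard".
Putting it together: [[village [forest [mountain [orchard salt]]]] plough].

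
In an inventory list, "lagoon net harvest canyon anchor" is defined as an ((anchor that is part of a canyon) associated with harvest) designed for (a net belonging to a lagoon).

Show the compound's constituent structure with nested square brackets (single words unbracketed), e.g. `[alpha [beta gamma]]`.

[[lagoon net] [harvest [canyon anchor]]]

Overall it is a kind of anchor (specifically "harvest canyon anchor"); the modifier is "lagoon net".
Within "lagoon net", the head is "net" and the modifier is "lagoon".
Within "harvest canyon anchor", the head is "anchor" (specifically "canyon anchor") and the modifier is "harvest".
Within "canyon anchor", the head is "anchor" and the modifier is "canyon".
Assembled: [[lagoon net] [harvest [canyon anchor]]].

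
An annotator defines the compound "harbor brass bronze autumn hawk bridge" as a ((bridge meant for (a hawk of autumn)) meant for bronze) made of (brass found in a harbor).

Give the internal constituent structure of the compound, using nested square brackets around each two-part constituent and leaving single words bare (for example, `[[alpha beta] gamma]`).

Whole compound: head "bridge" (specifically "bronze autumn hawk bridge"), modifier "harbor brass".
"harbor brass" → head "brass", modifier "harbor".
"bronze autumn hawk bridge" → head "bridge" (specifically "autumn hawk bridge"), modifier "bronze".
"autumn hawk bridge" → head "bridge", modifier "autumn hawk".
"autumn hawk" → head "hawk", modifier "autumn".
Putting it together: [[harbor brass] [bronze [[autumn hawk] bridge]]].

[[harbor brass] [bronze [[autumn hawk] bridge]]]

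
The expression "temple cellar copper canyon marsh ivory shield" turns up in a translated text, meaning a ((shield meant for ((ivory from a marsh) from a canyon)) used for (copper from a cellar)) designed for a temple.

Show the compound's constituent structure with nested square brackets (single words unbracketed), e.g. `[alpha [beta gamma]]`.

The outermost head in the paraphrase is "shield" (specifically "cellar copper canyon marsh ivory shield"), modified by "temple".
Inside "cellar copper canyon marsh ivory shield": head "shield" (specifically "canyon marsh ivory shield"), modifier "cellar copper".
Inside "cellar copper": head "copper", modifier "cellar".
Inside "canyon marsh ivory shield": head "shield", modifier "canyon marsh ivory".
Inside "canyon marsh ivory": head "ivory" (specifically "marsh ivory"), modifier "canyon".
Inside "marsh ivory": head "ivory", modifier "marsh".
Assembled: [temple [[cellar copper] [[canyon [marsh ivory]] shield]]].

[temple [[cellar copper] [[canyon [marsh ivory]] shield]]]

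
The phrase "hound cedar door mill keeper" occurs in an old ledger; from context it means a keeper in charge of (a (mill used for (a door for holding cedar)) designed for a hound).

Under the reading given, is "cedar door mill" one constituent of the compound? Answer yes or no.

The paraphrase groups the words so that "cedar door mill" is one unit: it corresponds to a single parenthesized sub-phrase.
The full structure is [[hound [[cedar door] mill]] keeper], in which [cedar door mill] is a constituent.

yes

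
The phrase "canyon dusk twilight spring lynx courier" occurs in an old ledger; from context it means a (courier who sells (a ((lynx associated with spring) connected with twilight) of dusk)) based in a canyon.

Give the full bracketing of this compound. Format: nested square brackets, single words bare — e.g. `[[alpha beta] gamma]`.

At the top level: head "courier" (specifically "dusk twilight spring lynx courier"); modifier "canyon".
Inside "dusk twilight spring lynx courier": head "courier", modifier "dusk twilight spring lynx".
Inside "dusk twilight spring lynx": head "lynx" (specifically "twilight spring lynx"), modifier "dusk".
Inside "twilight spring lynx": head "lynx" (specifically "spring lynx"), modifier "twilight".
Inside "spring lynx": head "lynx", modifier "spring".
Assembled: [canyon [[dusk [twilight [spring lynx]]] courier]].

[canyon [[dusk [twilight [spring lynx]]] courier]]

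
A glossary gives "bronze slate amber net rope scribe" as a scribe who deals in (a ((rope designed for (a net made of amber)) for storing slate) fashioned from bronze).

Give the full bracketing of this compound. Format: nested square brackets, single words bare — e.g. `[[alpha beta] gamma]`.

Overall it is a kind of scribe; the modifier is "bronze slate amber net rope".
"bronze slate amber net rope" → head "rope" (specifically "slate amber net rope"), modifier "bronze".
"slate amber net rope" → head "rope" (specifically "amber net rope"), modifier "slate".
"amber net rope" → head "rope", modifier "amber net".
"amber net" → head "net", modifier "amber".
So the structure is [[bronze [slate [[amber net] rope]]] scribe].

[[bronze [slate [[amber net] rope]]] scribe]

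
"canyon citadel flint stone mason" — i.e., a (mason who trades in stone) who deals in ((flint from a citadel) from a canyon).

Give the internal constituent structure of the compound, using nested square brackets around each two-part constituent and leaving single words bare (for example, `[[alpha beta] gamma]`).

The outermost head in the paraphrase is "mason" (specifically "stone mason"), modified by "canyon citadel flint".
"canyon citadel flint" → head "flint" (specifically "citadel flint"), modifier "canyon".
"citadel flint" → head "flint", modifier "citadel".
"stone mason" → head "mason", modifier "stone".
So the structure is [[canyon [citadel flint]] [stone mason]].

[[canyon [citadel flint]] [stone mason]]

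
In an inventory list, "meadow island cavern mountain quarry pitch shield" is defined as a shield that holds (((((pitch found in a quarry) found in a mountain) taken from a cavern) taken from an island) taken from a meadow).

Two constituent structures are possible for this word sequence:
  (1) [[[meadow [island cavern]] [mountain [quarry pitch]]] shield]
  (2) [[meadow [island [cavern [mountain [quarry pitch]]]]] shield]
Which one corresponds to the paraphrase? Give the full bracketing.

[[meadow [island [cavern [mountain [quarry pitch]]]]] shield]

The paraphrase's head is the "shield" part ("shield"); its modifier is "meadow island cavern mountain quarry pitch".
That top-level split, carried through the inner groups, gives [[meadow [island [cavern [mountain [quarry pitch]]]]] shield].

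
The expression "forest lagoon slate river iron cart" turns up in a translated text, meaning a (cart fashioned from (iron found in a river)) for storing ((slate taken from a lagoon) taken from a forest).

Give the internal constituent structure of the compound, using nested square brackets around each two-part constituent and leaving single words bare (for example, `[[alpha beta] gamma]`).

Overall it is a kind of cart (specifically "river iron cart"); the modifier is "forest lagoon slate".
"forest lagoon slate" → head "slate" (specifically "lagoon slate"), modifier "forest".
"lagoon slate" → head "slate", modifier "lagoon".
"river iron cart" → head "cart", modifier "river iron".
"river iron" → head "iron", modifier "river".
Putting it together: [[forest [lagoon slate]] [[river iron] cart]].

[[forest [lagoon slate]] [[river iron] cart]]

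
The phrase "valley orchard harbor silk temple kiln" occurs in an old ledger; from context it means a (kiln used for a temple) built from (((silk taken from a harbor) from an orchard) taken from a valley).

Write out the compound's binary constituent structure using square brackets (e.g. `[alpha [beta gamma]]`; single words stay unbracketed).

At the top level: head "kiln" (specifically "temple kiln"); modifier "valley orchard harbor silk".
"valley orchard harbor silk" → head "silk" (specifically "orchard harbor silk"), modifier "valley".
"orchard harbor silk" → head "silk" (specifically "harbor silk"), modifier "orchard".
"harbor silk" → head "silk", modifier "harbor".
"temple kiln" → head "kiln", modifier "temple".
Putting it together: [[valley [orchard [harbor silk]]] [temple kiln]].

[[valley [orchard [harbor silk]]] [temple kiln]]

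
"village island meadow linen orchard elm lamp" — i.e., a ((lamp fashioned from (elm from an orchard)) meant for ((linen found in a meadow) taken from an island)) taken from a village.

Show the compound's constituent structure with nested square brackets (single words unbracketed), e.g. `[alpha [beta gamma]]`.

Overall it is a kind of lamp (specifically "island meadow linen orchard elm lamp"); the modifier is "village".
Inside "island meadow linen orchard elm lamp": head "lamp" (specifically "orchard elm lamp"), modifier "island meadow linen".
Inside "island meadow linen": head "linen" (specifically "meadow linen"), modifier "island".
Inside "meadow linen": head "linen", modifier "meadow".
Inside "orchard elm lamp": head "lamp", modifier "orchard elm".
Inside "orchard elm": head "elm", modifier "orchard".
Assembled: [village [[island [meadow linen]] [[orchard elm] lamp]]].

[village [[island [meadow linen]] [[orchard elm] lamp]]]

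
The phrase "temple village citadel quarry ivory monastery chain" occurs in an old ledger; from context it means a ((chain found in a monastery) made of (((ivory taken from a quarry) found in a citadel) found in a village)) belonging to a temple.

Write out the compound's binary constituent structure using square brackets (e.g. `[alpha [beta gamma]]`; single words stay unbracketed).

[temple [[village [citadel [quarry ivory]]] [monastery chain]]]

At the top level: head "chain" (specifically "village citadel quarry ivory monastery chain"); modifier "temple".
Within "village citadel quarry ivory monastery chain", the head is "chain" (specifically "monastery chain") and the modifier is "village citadel quarry ivory".
Within "village citadel quarry ivory", the head is "ivory" (specifically "citadel quarry ivory") and the modifier is "village".
Within "citadel quarry ivory", the head is "ivory" (specifically "quarry ivory") and the modifier is "citadel".
Within "quarry ivory", the head is "ivory" and the modifier is "quarry".
Within "monastery chain", the head is "chain" and the modifier is "monastery".
Putting it together: [temple [[village [citadel [quarry ivory]]] [monastery chain]]].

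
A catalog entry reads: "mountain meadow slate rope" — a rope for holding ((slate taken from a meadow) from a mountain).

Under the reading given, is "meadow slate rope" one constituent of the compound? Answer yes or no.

The top-level split is [mountain meadow slate] [rope]; the full structure is [[mountain [meadow slate]] rope].
"meadow slate rope" straddles a constituent boundary, so it is not a single unit.

no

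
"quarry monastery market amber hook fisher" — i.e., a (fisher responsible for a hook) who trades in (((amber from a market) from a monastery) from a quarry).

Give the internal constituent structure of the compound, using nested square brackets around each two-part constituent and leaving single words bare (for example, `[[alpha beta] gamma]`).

The outermost head in the paraphrase is "fisher" (specifically "hook fisher"), modified by "quarry monastery market amber".
Within "quarry monastery market amber", the head is "amber" (specifically "monastery market amber") and the modifier is "quarry".
Within "monastery market amber", the head is "amber" (specifically "market amber") and the modifier is "monastery".
Within "market amber", the head is "amber" and the modifier is "market".
Within "hook fisher", the head is "fisher" and the modifier is "hook".
Assembled: [[quarry [monastery [market amber]]] [hook fisher]].

[[quarry [monastery [market amber]]] [hook fisher]]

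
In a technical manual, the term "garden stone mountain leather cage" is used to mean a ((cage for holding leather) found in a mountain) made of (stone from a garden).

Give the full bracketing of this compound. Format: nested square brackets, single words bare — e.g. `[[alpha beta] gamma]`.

Whole compound: head "cage" (specifically "mountain leather cage"), modifier "garden stone".
Inside "garden stone": head "stone", modifier "garden".
Inside "mountain leather cage": head "cage" (specifically "leather cage"), modifier "mountain".
Inside "leather cage": head "cage", modifier "leather".
Assembled: [[garden stone] [mountain [leather cage]]].

[[garden stone] [mountain [leather cage]]]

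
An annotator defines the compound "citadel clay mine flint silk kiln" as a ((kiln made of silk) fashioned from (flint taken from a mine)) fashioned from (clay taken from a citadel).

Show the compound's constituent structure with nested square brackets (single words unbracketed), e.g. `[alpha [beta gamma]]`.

Whole compound: head "kiln" (specifically "mine flint silk kiln"), modifier "citadel clay".
"citadel clay" → head "clay", modifier "citadel".
"mine flint silk kiln" → head "kiln" (specifically "silk kiln"), modifier "mine flint".
"mine flint" → head "flint", modifier "mine".
"silk kiln" → head "kiln", modifier "silk".
Assembled: [[citadel clay] [[mine flint] [silk kiln]]].

[[citadel clay] [[mine flint] [silk kiln]]]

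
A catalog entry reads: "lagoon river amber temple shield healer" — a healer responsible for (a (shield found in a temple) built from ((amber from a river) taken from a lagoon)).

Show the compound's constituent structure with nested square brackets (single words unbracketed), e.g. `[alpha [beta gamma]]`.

Whole compound: head "healer", modifier "lagoon river amber temple shield".
"lagoon river amber temple shield" → head "shield" (specifically "temple shield"), modifier "lagoon river amber".
"lagoon river amber" → head "amber" (specifically "river amber"), modifier "lagoon".
"river amber" → head "amber", modifier "river".
"temple shield" → head "shield", modifier "temple".
So the structure is [[[lagoon [river amber]] [temple shield]] healer].

[[[lagoon [river amber]] [temple shield]] healer]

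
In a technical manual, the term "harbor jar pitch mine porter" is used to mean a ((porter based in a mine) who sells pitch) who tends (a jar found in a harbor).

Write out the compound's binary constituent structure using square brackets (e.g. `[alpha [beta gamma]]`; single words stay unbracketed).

[[harbor jar] [pitch [mine porter]]]

At the top level: head "porter" (specifically "pitch mine porter"); modifier "harbor jar".
Inside "harbor jar": head "jar", modifier "harbor".
Inside "pitch mine porter": head "porter" (specifically "mine porter"), modifier "pitch".
Inside "mine porter": head "porter", modifier "mine".
So the structure is [[harbor jar] [pitch [mine porter]]].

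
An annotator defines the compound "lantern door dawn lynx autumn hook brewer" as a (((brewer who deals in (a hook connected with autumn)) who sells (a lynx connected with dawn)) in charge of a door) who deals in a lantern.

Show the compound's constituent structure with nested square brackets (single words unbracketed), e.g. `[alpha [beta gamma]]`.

[lantern [door [[dawn lynx] [[autumn hook] brewer]]]]

Overall it is a kind of brewer (specifically "door dawn lynx autumn hook brewer"); the modifier is "lantern".
"door dawn lynx autumn hook brewer" → head "brewer" (specifically "dawn lynx autumn hook brewer"), modifier "door".
"dawn lynx autumn hook brewer" → head "brewer" (specifically "autumn hook brewer"), modifier "dawn lynx".
"dawn lynx" → head "lynx", modifier "dawn".
"autumn hook brewer" → head "brewer", modifier "autumn hook".
"autumn hook" → head "hook", modifier "autumn".
So the structure is [lantern [door [[dawn lynx] [[autumn hook] brewer]]]].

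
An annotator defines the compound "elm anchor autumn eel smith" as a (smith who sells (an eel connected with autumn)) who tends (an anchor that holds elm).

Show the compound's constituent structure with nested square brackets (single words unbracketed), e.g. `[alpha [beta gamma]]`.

[[elm anchor] [[autumn eel] smith]]

Overall it is a kind of smith (specifically "autumn eel smith"); the modifier is "elm anchor".
"elm anchor" → head "anchor", modifier "elm".
"autumn eel smith" → head "smith", modifier "autumn eel".
"autumn eel" → head "eel", modifier "autumn".
So the structure is [[elm anchor] [[autumn eel] smith]].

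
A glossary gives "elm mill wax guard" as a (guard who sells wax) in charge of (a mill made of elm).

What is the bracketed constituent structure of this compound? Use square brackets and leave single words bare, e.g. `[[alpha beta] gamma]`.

Overall it is a kind of guard (specifically "wax guard"); the modifier is "elm mill".
Within "elm mill", the head is "mill" and the modifier is "elm".
Within "wax guard", the head is "guard" and the modifier is "wax".
So the structure is [[elm mill] [wax guard]].

[[elm mill] [wax guard]]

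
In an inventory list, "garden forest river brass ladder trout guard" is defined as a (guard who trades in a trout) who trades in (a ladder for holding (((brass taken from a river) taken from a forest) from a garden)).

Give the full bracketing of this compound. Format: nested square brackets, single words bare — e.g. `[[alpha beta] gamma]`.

[[[garden [forest [river brass]]] ladder] [trout guard]]

Overall it is a kind of guard (specifically "trout guard"); the modifier is "garden forest river brass ladder".
"garden forest river brass ladder" → head "ladder", modifier "garden forest river brass".
"garden forest river brass" → head "brass" (specifically "forest river brass"), modifier "garden".
"forest river brass" → head "brass" (specifically "river brass"), modifier "forest".
"river brass" → head "brass", modifier "river".
"trout guard" → head "guard", modifier "trout".
Assembled: [[[garden [forest [river brass]]] ladder] [trout guard]].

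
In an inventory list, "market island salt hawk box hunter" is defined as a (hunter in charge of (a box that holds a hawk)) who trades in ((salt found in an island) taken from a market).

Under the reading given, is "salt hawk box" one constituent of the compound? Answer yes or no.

The top-level split is [market island salt] [hawk box hunter]; the full structure is [[market [island salt]] [[hawk box] hunter]].
"salt hawk box" straddles a constituent boundary, so it is not a single unit.

no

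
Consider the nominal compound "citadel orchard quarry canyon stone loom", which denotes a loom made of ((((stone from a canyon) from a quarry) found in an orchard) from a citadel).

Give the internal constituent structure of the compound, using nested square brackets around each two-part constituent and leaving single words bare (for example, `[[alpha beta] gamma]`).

[[citadel [orchard [quarry [canyon stone]]]] loom]

Overall it is a kind of loom; the modifier is "citadel orchard quarry canyon stone".
"citadel orchard quarry canyon stone" → head "stone" (specifically "orchard quarry canyon stone"), modifier "citadel".
"orchard quarry canyon stone" → head "stone" (specifically "quarry canyon stone"), modifier "orchard".
"quarry canyon stone" → head "stone" (specifically "canyon stone"), modifier "quarry".
"canyon stone" → head "stone", modifier "canyon".
So the structure is [[citadel [orchard [quarry [canyon stone]]]] loom].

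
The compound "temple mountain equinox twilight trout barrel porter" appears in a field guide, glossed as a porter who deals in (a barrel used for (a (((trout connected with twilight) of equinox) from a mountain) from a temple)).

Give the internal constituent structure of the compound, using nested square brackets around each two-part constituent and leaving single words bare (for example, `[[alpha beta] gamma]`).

[[[temple [mountain [equinox [twilight trout]]]] barrel] porter]

Whole compound: head "porter", modifier "temple mountain equinox twilight trout barrel".
Inside "temple mountain equinox twilight trout barrel": head "barrel", modifier "temple mountain equinox twilight trout".
Inside "temple mountain equinox twilight trout": head "trout" (specifically "mountain equinox twilight trout"), modifier "temple".
Inside "mountain equinox twilight trout": head "trout" (specifically "equinox twilight trout"), modifier "mountain".
Inside "equinox twilight trout": head "trout" (specifically "twilight trout"), modifier "equinox".
Inside "twilight trout": head "trout", modifier "twilight".
Putting it together: [[[temple [mountain [equinox [twilight trout]]]] barrel] porter].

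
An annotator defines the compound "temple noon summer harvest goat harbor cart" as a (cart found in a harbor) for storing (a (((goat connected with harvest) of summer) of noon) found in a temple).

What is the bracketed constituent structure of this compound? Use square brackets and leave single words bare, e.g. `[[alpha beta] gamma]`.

The outermost head in the paraphrase is "cart" (specifically "harbor cart"), modified by "temple noon summer harvest goat".
"temple noon summer harvest goat" → head "goat" (specifically "noon summer harvest goat"), modifier "temple".
"noon summer harvest goat" → head "goat" (specifically "summer harvest goat"), modifier "noon".
"summer harvest goat" → head "goat" (specifically "harvest goat"), modifier "summer".
"harvest goat" → head "goat", modifier "harvest".
"harbor cart" → head "cart", modifier "harbor".
Assembled: [[temple [noon [summer [harvest goat]]]] [harbor cart]].

[[temple [noon [summer [harvest goat]]]] [harbor cart]]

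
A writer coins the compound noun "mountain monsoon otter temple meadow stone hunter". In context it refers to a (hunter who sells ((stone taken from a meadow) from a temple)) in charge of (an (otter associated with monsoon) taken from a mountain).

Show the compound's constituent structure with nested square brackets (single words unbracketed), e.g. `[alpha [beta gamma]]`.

[[mountain [monsoon otter]] [[temple [meadow stone]] hunter]]

The outermost head in the paraphrase is "hunter" (specifically "temple meadow stone hunter"), modified by "mountain monsoon otter".
"mountain monsoon otter" → head "otter" (specifically "monsoon otter"), modifier "mountain".
"monsoon otter" → head "otter", modifier "monsoon".
"temple meadow stone hunter" → head "hunter", modifier "temple meadow stone".
"temple meadow stone" → head "stone" (specifically "meadow stone"), modifier "temple".
"meadow stone" → head "stone", modifier "meadow".
So the structure is [[mountain [monsoon otter]] [[temple [meadow stone]] hunter]].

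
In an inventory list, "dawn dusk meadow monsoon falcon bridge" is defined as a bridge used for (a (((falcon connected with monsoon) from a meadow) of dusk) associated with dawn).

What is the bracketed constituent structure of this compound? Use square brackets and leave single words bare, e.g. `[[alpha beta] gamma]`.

Whole compound: head "bridge", modifier "dawn dusk meadow monsoon falcon".
"dawn dusk meadow monsoon falcon" → head "falcon" (specifically "dusk meadow monsoon falcon"), modifier "dawn".
"dusk meadow monsoon falcon" → head "falcon" (specifically "meadow monsoon falcon"), modifier "dusk".
"meadow monsoon falcon" → head "falcon" (specifically "monsoon falcon"), modifier "meadow".
"monsoon falcon" → head "falcon", modifier "monsoon".
So the structure is [[dawn [dusk [meadow [monsoon falcon]]]] bridge].

[[dawn [dusk [meadow [monsoon falcon]]]] bridge]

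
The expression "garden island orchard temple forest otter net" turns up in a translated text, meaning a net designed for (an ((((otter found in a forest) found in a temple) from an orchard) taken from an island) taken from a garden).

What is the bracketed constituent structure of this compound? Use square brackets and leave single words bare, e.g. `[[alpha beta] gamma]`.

[[garden [island [orchard [temple [forest otter]]]]] net]

Whole compound: head "net", modifier "garden island orchard temple forest otter".
Within "garden island orchard temple forest otter", the head is "otter" (specifically "island orchard temple forest otter") and the modifier is "garden".
Within "island orchard temple forest otter", the head is "otter" (specifically "orchard temple forest otter") and the modifier is "island".
Within "orchard temple forest otter", the head is "otter" (specifically "temple forest otter") and the modifier is "orchard".
Within "temple forest otter", the head is "otter" (specifically "forest otter") and the modifier is "temple".
Within "forest otter", the head is "otter" and the modifier is "forest".
Assembled: [[garden [island [orchard [temple [forest otter]]]]] net].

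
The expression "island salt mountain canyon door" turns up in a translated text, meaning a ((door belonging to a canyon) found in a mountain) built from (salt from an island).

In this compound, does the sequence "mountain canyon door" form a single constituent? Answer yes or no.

yes

The paraphrase groups the words so that "mountain canyon door" is one unit: it corresponds to a single parenthesized sub-phrase.
The full structure is [[island salt] [mountain [canyon door]]], in which [mountain canyon door] is a constituent.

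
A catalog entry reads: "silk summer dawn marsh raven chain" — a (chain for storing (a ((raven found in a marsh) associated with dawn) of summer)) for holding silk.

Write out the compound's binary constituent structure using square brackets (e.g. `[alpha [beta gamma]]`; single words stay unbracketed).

[silk [[summer [dawn [marsh raven]]] chain]]

Whole compound: head "chain" (specifically "summer dawn marsh raven chain"), modifier "silk".
"summer dawn marsh raven chain" → head "chain", modifier "summer dawn marsh raven".
"summer dawn marsh raven" → head "raven" (specifically "dawn marsh raven"), modifier "summer".
"dawn marsh raven" → head "raven" (specifically "marsh raven"), modifier "dawn".
"marsh raven" → head "raven", modifier "marsh".
Putting it together: [silk [[summer [dawn [marsh raven]]] chain]].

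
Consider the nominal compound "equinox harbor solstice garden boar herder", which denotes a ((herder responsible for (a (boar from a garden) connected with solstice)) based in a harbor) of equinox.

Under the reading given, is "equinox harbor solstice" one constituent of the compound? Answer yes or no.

The top-level split is [equinox] [harbor solstice garden boar herder]; the full structure is [equinox [harbor [[solstice [garden boar]] herder]]].
"equinox harbor solstice" straddles a constituent boundary, so it is not a single unit.

no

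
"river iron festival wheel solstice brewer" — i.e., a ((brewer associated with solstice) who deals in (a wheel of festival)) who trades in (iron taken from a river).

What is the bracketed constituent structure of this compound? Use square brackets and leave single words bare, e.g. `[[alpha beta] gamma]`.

At the top level: head "brewer" (specifically "festival wheel solstice brewer"); modifier "river iron".
Inside "river iron": head "iron", modifier "river".
Inside "festival wheel solstice brewer": head "brewer" (specifically "solstice brewer"), modifier "festival wheel".
Inside "festival wheel": head "wheel", modifier "festival".
Inside "solstice brewer": head "brewer", modifier "solstice".
Assembled: [[river iron] [[festival wheel] [solstice brewer]]].

[[river iron] [[festival wheel] [solstice brewer]]]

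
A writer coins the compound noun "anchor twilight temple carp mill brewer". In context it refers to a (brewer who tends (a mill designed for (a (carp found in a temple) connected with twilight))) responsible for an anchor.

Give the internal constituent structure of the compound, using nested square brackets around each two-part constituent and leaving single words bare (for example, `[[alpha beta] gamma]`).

At the top level: head "brewer" (specifically "twilight temple carp mill brewer"); modifier "anchor".
Inside "twilight temple carp mill brewer": head "brewer", modifier "twilight temple carp mill".
Inside "twilight temple carp mill": head "mill", modifier "twilight temple carp".
Inside "twilight temple carp": head "carp" (specifically "temple carp"), modifier "twilight".
Inside "temple carp": head "carp", modifier "temple".
Assembled: [anchor [[[twilight [temple carp]] mill] brewer]].

[anchor [[[twilight [temple carp]] mill] brewer]]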